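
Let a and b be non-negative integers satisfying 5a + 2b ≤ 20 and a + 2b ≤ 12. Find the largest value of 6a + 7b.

47

(a,b)=(2,5): 5·2+2·5=20≤20, 1·2+2·5=12≤12, objective 47.
(a,b)=(1,5): 5·1+2·5=15≤20, 1·1+2·5=11≤12, objective 41.
Maximum is 47 at (a,b)=(2,5).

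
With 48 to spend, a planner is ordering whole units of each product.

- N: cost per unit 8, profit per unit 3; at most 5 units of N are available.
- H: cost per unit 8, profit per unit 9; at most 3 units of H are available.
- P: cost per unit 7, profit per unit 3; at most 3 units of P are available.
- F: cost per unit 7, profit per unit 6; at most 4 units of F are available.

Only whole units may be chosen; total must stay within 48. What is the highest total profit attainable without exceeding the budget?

H has the best ratio (9/8); taking only H gives at most 3×9 = 27 (stopped by the supply cap of 3).
Mixing does better — 3×H and 3×F: cost 45 ≤ 48, profit 3·9 + 3·6 = 45.

45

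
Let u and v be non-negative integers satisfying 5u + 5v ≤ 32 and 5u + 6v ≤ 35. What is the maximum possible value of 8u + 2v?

The continuous relaxation peaks at (6.4, 0) with value 51.20; rounding to a feasible lattice point costs some objective.
(u,v)=(6,0) is feasible, giving 48.
(u,v)=(5,1) is feasible, giving 42.
Maximum is 48 at (u,v)=(6,0).

48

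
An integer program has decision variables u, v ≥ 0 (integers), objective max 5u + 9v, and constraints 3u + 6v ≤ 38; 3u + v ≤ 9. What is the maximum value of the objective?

(u,v)=(0,6): 3·0+6·6=36≤38, 3·0+1·6=6≤9, objective 54.
(u,v)=(1,5): 3·1+6·5=33≤38, 3·1+1·5=8≤9, objective 50.
The best lattice point is (0,6), giving 54.

54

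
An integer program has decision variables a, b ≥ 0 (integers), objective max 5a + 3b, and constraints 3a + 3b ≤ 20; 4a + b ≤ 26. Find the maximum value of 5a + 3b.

30

The continuous relaxation peaks at (6.44, 0.222) with value 32.89; rounding to a feasible lattice point costs some objective.
(a,b)=(6,0): 3·6+3·0=18≤20, 4·6+1·0=24≤26, objective 30.
(a,b)=(5,1): 3·5+3·1=18≤20, 4·5+1·1=21≤26, objective 28.
The best lattice point is (6,0), giving 30.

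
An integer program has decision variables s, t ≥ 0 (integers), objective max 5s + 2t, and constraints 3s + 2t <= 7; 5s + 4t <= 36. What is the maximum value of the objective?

10

(s,t)=(2,0): 3·2+2·0=6≤7, 5·2+4·0=10≤36, objective 10.
(s,t)=(1,1): 3·1+2·1=5≤7, 5·1+4·1=9≤36, objective 7.
(s,t)=(1,0): 3·1+2·0=3≤7, 5·1+4·0=5≤36, objective 5.
The best lattice point is (2,0), giving 10.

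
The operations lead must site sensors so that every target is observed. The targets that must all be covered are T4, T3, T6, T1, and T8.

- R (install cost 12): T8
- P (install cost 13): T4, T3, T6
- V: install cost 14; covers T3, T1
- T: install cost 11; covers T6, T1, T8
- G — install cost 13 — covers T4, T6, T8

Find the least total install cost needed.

Choose P and T: together they cover T4, T3, T6, T1, T8 — every target.
Total install cost: 13 + 11 = 24.
No cover costs less than 24.

24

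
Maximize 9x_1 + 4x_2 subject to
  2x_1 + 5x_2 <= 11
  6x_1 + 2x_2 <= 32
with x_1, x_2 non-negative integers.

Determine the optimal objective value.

45

The continuous relaxation peaks at (5.31, 0.0769) with value 48.08; rounding to a feasible lattice point costs some objective.
(x_1,x_2)=(5,0): 2·5+5·0=10≤11, 6·5+2·0=30≤32, objective 45.
(x_1,x_2)=(4,0): 2·4+5·0=8≤11, 6·4+2·0=24≤32, objective 36.
Maximum is 45 at (x_1,x_2)=(5,0).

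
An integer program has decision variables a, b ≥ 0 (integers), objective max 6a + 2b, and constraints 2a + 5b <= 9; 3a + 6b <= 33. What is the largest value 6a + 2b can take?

(a,b)=(4,0) is feasible, giving 24.
(a,b)=(3,0) is feasible, giving 18.
No feasible integer point exceeds 24.

24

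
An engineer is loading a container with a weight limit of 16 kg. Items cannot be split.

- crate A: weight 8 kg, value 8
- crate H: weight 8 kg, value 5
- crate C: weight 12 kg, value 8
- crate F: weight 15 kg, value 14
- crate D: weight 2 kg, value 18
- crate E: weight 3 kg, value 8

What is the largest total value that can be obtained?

34

Allowing fractional choices, the relaxed optimum would be about 36.8, but items are indivisible.
crate H + crate D + crate E: weight 8 + 2 + 3 = 13 ≤ 16, value 5 + 18 + 8 = 31.
crate A + crate D + crate E: weight 8 + 2 + 3 = 13 ≤ 16, value 8 + 18 + 8 = 34.
Best is crate A, crate D, and crate E with total value 34.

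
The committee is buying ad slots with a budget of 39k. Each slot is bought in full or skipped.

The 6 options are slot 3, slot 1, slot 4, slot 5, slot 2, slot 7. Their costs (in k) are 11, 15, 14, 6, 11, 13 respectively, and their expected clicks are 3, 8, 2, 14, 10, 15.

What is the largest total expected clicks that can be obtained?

39

Take slot 5, slot 2, and slot 7: cost 6 + 11 + 13 = 30 ≤ 39, expected clicks 14 + 10 + 15 = 39.
No other feasible combination does better.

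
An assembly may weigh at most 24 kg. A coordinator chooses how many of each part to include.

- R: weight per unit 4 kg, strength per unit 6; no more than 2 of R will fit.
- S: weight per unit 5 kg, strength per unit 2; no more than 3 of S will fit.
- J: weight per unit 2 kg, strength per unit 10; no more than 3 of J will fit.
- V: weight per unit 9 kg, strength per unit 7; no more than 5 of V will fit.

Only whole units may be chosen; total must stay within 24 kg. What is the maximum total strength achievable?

This is a bounded integer knapsack.
2×R, 3×J, and 1×V: weight 23 ≤ 24, strength 2·6 + 3·10 + 1·7 = 49.
2×R, 2×S, and 3×J: weight 24 ≤ 24, strength 2·6 + 2·2 + 3·10 = 46.
Best is 49.

49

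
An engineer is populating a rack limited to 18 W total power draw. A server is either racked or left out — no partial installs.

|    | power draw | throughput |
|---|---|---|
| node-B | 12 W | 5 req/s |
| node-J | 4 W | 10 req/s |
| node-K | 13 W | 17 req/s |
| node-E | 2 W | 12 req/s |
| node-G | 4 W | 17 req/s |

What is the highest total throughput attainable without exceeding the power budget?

node-K + node-G: power draw 13 + 4 = 17 ≤ 18, throughput 17 + 17 = 34.
node-J + node-E + node-G: power draw 4 + 2 + 4 = 10 ≤ 18, throughput 10 + 12 + 17 = 39.
Best is node-J, node-E, and node-G with total throughput 39.

39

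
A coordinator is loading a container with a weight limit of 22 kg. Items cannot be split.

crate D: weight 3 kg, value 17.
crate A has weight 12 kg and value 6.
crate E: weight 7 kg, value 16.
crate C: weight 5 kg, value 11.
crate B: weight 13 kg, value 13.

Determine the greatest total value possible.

This is an integer program with binary decision variables.
crate D + crate E + crate C: weight 3 + 7 + 5 = 15 ≤ 22, value 17 + 16 + 11 = 44.
crate D + crate C + crate B: weight 3 + 5 + 13 = 21 ≤ 22, value 17 + 11 + 13 = 41.
Best is crate D, crate E, and crate C with total value 44.

44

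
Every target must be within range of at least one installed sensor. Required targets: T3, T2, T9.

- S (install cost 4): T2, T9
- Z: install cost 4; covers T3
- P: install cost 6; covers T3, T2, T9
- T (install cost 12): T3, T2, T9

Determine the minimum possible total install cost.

The greedy cost-per-new-target heuristic would pick S and Z for 8, but a cheaper cover exists.
P alone covers T3, T2, T9 — every target.
Total install cost: 6.
No cover costs less than 6.

6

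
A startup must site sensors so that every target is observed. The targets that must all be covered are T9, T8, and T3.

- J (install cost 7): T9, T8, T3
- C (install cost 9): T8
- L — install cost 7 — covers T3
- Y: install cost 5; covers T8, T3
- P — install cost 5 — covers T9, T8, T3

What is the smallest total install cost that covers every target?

P alone covers T9, T8, T3 — every target.
Total install cost: 5.

5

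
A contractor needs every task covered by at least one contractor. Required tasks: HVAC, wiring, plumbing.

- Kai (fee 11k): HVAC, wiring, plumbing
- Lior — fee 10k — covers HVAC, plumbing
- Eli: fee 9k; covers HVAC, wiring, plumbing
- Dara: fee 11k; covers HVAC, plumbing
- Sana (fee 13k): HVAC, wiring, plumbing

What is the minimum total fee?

9

Eli alone covers HVAC, wiring, plumbing — every task.
Total fee: 9.
No cover costs less than 9.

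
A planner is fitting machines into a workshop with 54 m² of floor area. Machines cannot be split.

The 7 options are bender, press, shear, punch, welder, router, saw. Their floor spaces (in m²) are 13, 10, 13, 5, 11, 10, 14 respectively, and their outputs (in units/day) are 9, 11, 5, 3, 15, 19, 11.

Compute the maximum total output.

bender + punch + welder + router + saw: floor space 13 + 5 + 11 + 10 + 14 = 53 ≤ 54, output 9 + 3 + 15 + 19 + 11 = 57.
press + punch + welder + router + saw: floor space 10 + 5 + 11 + 10 + 14 = 50 ≤ 54, output 11 + 3 + 15 + 19 + 11 = 59.
bender + press + punch + welder + router: floor space 13 + 10 + 5 + 11 + 10 = 49 ≤ 54, output 9 + 11 + 3 + 15 + 19 = 57.
Best is press, punch, welder, router, and saw with total output 59.

59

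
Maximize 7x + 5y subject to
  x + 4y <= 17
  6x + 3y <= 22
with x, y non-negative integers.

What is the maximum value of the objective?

29

The continuous relaxation peaks at (1.76, 3.81) with value 31.38; rounding to a feasible lattice point costs some objective.
(x,y)=(2,3): 1·2+4·3=14≤17, 6·2+3·3=21≤22, objective 29.
(x,y)=(1,4): 1·1+4·4=17≤17, 6·1+3·4=18≤22, objective 27.
The best lattice point is (2,3), giving 29.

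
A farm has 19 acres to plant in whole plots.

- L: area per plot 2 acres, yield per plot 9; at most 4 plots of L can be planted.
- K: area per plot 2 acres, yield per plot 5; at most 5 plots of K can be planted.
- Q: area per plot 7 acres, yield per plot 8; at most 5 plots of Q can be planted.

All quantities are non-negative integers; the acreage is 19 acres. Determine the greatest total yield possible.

61

4×L and 4×K: area 16 ≤ 19, yield 4·9 + 4·5 = 56.
4×L and 5×K: area 18 ≤ 19, yield 4·9 + 5·5 = 61.
Best is 61.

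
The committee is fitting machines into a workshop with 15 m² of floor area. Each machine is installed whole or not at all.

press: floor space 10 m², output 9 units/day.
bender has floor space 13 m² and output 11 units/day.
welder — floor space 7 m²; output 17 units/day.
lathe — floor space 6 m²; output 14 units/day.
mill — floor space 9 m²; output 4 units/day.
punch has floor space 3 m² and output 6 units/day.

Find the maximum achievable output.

Treat it as a binary knapsack problem.
Allowing fractional choices, the relaxed optimum would be about 35.0, but machines are indivisible.
lathe + punch: floor space 6 + 3 = 9 ≤ 15, output 14 + 6 = 20.
welder + lathe: floor space 7 + 6 = 13 ≤ 15, output 17 + 14 = 31.
welder + punch: floor space 7 + 3 = 10 ≤ 15, output 17 + 6 = 23.
Best is welder and lathe with total output 31.

31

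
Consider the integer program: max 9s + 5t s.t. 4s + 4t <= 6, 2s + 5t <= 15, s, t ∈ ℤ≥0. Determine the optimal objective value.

9

Relaxing integrality, the LP optimum is 13.50 at (s,t) = (1.5, 0), which is not an integer point.
(s,t)=(1,0): 4·1+4·0=4≤6, 2·1+5·0=2≤15, objective 9.
(s,t)=(0,1): 4·0+4·1=4≤6, 2·0+5·1=5≤15, objective 5.
(s,t)=(0,0): 4·0+4·0=0≤6, 2·0+5·0=0≤15, objective 0.
The best lattice point is (1,0), giving 9.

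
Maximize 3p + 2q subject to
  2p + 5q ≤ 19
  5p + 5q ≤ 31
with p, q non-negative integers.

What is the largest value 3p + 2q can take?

Relaxing integrality, the LP optimum is 18.60 at (p,q) = (6.2, 0), which is not an integer point.
(p,q)=(6,0): 2·6+5·0=12≤19, 5·6+5·0=30≤31, objective 18.
(p,q)=(5,1): 2·5+5·1=15≤19, 5·5+5·1=30≤31, objective 17.
(p,q)=(5,0): 2·5+5·0=10≤19, 5·5+5·0=25≤31, objective 15.
Maximum is 18 at (p,q)=(6,0).

18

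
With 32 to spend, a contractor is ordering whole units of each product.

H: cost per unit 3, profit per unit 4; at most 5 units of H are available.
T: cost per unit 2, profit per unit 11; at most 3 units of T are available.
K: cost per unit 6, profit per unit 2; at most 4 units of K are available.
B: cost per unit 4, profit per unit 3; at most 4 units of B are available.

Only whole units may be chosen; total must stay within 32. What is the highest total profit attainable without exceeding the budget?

59

Take 5×H, 3×T, and 2×B: cost 29 ≤ 32, profit 5·4 + 3·11 + 2·3 = 59.
T has the best ratio (11/2) and is taken to its limit of 3; remaining capacity is filled optimally with the others.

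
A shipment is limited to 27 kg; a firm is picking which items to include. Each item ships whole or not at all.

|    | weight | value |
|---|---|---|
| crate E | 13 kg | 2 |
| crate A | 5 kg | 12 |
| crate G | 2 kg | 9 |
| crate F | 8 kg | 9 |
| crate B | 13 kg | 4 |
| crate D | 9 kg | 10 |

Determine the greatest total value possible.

Take crate A, crate G, crate F, and crate D: weight 5 + 2 + 8 + 9 = 24 ≤ 27, value 12 + 9 + 9 + 10 = 40.
No other feasible combination does better.

40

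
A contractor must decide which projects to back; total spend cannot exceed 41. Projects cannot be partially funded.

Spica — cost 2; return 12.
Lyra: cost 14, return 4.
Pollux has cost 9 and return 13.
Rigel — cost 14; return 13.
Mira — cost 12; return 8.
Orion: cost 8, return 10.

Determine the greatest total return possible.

Allowing fractional choices, the relaxed optimum would be about 53.3, but projects are indivisible.
Spica + Pollux + Rigel + Mira: cost 2 + 9 + 14 + 12 = 37 ≤ 41, return 12 + 13 + 13 + 8 = 46.
Spica + Pollux + Mira + Orion: cost 2 + 9 + 12 + 8 = 31 ≤ 41, return 12 + 13 + 8 + 10 = 43.
Spica + Pollux + Rigel + Orion: cost 2 + 9 + 14 + 8 = 33 ≤ 41, return 12 + 13 + 13 + 10 = 48.
Best is Spica, Pollux, Rigel, and Orion with total return 48.

48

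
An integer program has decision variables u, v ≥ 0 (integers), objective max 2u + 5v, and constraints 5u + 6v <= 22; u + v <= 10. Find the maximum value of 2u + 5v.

The continuous relaxation peaks at (0, 3.67) with value 18.33; rounding to a feasible lattice point costs some objective.
(u,v)=(0,3): 5·0+6·3=18≤22, 1·0+1·3=3≤10, objective 15.
(u,v)=(1,2): 5·1+6·2=17≤22, 1·1+1·2=3≤10, objective 12.
(u,v)=(0,2): 5·0+6·2=12≤22, 1·0+1·2=2≤10, objective 10.
No feasible integer point exceeds 15.

15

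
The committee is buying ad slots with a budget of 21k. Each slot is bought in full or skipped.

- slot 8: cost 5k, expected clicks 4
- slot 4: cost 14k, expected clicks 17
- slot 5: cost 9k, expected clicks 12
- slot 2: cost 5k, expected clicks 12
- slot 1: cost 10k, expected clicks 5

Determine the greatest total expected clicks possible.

Allowing fractional choices, the relaxed optimum would be about 32.5, but ad slots are indivisible.
slot 8 + slot 5 + slot 2: cost 5 + 9 + 5 = 19 ≤ 21, expected clicks 4 + 12 + 12 = 28.
slot 4 + slot 2: cost 14 + 5 = 19 ≤ 21, expected clicks 17 + 12 = 29.
slot 5 + slot 2: cost 9 + 5 = 14 ≤ 21, expected clicks 12 + 12 = 24.
Best is slot 4 and slot 2 with total expected clicks 29.

29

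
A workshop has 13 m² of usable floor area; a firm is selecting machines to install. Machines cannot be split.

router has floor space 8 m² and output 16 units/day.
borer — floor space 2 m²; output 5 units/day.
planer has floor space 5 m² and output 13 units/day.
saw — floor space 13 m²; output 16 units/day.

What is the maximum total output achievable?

29

Treat it as a binary knapsack problem.
Allowing fractional choices, the relaxed optimum would be about 30.0, but machines are indivisible.
router + borer: floor space 8 + 2 = 10 ≤ 13, output 16 + 5 = 21.
router + planer: floor space 8 + 5 = 13 ≤ 13, output 16 + 13 = 29.
Best is router and planer with total output 29.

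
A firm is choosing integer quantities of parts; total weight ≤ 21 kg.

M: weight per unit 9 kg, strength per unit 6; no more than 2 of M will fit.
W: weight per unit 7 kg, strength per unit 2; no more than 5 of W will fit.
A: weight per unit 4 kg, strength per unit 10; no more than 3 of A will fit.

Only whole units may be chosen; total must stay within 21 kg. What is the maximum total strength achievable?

36

This is a bounded integer knapsack.
1×M and 3×A: weight 21 ≤ 21, strength 1·6 + 3·10 = 36.
1×W and 3×A: weight 19 ≤ 21, strength 1·2 + 3·10 = 32.
Best is 36.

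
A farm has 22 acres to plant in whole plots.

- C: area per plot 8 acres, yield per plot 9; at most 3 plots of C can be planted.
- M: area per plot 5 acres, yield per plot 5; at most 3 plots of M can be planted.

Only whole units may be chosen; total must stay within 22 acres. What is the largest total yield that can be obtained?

This is a bounded integer knapsack.
C has the best ratio (9/8); taking only C gives at most 2×9 = 18 (stopped by the area limit).
Mixing does better — 2×C and 1×M: area 21 ≤ 22, yield 2·9 + 1·5 = 23.

23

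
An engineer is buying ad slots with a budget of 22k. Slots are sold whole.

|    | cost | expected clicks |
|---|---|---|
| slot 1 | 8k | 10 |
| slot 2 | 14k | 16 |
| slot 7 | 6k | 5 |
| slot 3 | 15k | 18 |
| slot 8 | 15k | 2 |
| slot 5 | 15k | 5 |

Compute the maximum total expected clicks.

26

This is an integer program with binary decision variables.
Allowing fractional choices, the relaxed optimum would be about 26.8, but ad slots are indivisible.
slot 1 + slot 2: cost 8 + 14 = 22 ≤ 22, expected clicks 10 + 16 = 26.
slot 7 + slot 3: cost 6 + 15 = 21 ≤ 22, expected clicks 5 + 18 = 23.
Best is slot 1 and slot 2 with total expected clicks 26.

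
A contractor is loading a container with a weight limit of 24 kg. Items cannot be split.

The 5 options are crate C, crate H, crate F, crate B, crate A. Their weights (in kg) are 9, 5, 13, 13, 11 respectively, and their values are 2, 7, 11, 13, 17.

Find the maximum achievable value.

Allowing fractional choices, the relaxed optimum would be about 32.0, but items are indivisible.
crate F + crate A: weight 13 + 11 = 24 ≤ 24, value 11 + 17 = 28.
crate B + crate A: weight 13 + 11 = 24 ≤ 24, value 13 + 17 = 30.
Best is crate B and crate A with total value 30.

30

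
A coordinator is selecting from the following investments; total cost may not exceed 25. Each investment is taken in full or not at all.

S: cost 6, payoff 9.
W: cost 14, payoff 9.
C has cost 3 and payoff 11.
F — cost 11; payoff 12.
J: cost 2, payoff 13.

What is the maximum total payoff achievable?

S + W + C + J: cost 6 + 14 + 3 + 2 = 25 ≤ 25, payoff 9 + 9 + 11 + 13 = 42.
S + C + F + J: cost 6 + 3 + 11 + 2 = 22 ≤ 25, payoff 9 + 11 + 12 + 13 = 45.
Best is S, C, F, and J with total payoff 45.

45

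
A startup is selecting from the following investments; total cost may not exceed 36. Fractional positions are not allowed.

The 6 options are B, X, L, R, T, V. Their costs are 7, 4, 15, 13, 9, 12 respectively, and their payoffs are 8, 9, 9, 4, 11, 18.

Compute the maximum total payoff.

X + T + V: cost 4 + 9 + 12 = 25 ≤ 36, payoff 9 + 11 + 18 = 38.
B + X + R + V: cost 7 + 4 + 13 + 12 = 36 ≤ 36, payoff 8 + 9 + 4 + 18 = 39.
B + X + T + V: cost 7 + 4 + 9 + 12 = 32 ≤ 36, payoff 8 + 9 + 11 + 18 = 46.
Best is B, X, T, and V with total payoff 46.

46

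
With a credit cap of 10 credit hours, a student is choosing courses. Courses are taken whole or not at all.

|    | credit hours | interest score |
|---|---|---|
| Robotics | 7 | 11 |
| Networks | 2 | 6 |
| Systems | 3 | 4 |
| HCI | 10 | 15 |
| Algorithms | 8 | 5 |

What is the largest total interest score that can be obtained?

17

Allowing fractional choices, the relaxed optimum would be about 18.5, but courses are indivisible.
Robotics + Networks: credit hours 7 + 2 = 9 ≤ 10, interest score 11 + 6 = 17.
Robotics + Systems: credit hours 7 + 3 = 10 ≤ 10, interest score 11 + 4 = 15.
HCI: credit hours 10 ≤ 10, interest score 15.
Best is Robotics and Networks with total interest score 17.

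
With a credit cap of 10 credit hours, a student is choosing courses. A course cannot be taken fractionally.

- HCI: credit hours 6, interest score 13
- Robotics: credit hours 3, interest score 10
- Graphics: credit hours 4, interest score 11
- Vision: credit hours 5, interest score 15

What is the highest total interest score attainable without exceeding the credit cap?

26

This is a 0-1 knapsack instance.
Take Graphics and Vision: credit hours 4 + 5 = 9 ≤ 10, interest score 11 + 15 = 26.
No other feasible combination does better.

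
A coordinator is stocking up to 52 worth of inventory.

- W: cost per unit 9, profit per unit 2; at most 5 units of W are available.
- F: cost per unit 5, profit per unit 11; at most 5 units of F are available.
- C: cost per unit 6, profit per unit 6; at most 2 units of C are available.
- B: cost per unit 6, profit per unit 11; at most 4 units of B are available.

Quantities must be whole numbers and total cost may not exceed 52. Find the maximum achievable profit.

This is a bounded integer knapsack.
F has the best ratio (11/5); taking only F gives at most 5×11 = 55 (stopped by the supply cap of 5).
Mixing does better — 5×F and 4×B: cost 49 ≤ 52, profit 5·11 + 4·11 = 99.

99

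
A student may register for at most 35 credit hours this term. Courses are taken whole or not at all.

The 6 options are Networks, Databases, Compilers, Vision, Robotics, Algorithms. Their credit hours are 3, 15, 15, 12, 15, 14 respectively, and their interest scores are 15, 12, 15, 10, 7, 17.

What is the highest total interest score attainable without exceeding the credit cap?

47

Allowing fractional choices, the relaxed optimum would be about 49.5, but courses are indivisible.
Networks + Databases + Algorithms: credit hours 3 + 15 + 14 = 32 ≤ 35, interest score 15 + 12 + 17 = 44.
Networks + Compilers + Algorithms: credit hours 3 + 15 + 14 = 32 ≤ 35, interest score 15 + 15 + 17 = 47.
Networks + Vision + Algorithms: credit hours 3 + 12 + 14 = 29 ≤ 35, interest score 15 + 10 + 17 = 42.
Best is Networks, Compilers, and Algorithms with total interest score 47.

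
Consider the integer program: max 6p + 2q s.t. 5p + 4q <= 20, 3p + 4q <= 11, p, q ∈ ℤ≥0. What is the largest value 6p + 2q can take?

18

Relaxing integrality, the LP optimum is 22.00 at (p,q) = (3.67, 0), which is not an integer point.
(p,q)=(3,0): 5·3+4·0=15≤20, 3·3+4·0=9≤11, objective 18.
(p,q)=(2,1): 5·2+4·1=14≤20, 3·2+4·1=10≤11, objective 14.
(p,q)=(2,0): 5·2+4·0=10≤20, 3·2+4·0=6≤11, objective 12.
The best lattice point is (3,0), giving 18.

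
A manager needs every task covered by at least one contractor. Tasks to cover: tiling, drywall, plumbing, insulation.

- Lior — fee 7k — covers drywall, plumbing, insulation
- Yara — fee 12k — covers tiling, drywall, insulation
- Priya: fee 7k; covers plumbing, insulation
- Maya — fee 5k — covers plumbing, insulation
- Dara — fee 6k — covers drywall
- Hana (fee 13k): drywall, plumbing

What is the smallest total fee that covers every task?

The greedy cost-per-new-task heuristic would pick Lior and Yara for 19, but a cheaper cover exists.
Choose Yara and Maya: together they cover tiling, drywall, plumbing, insulation — every task.
Total fee: 12 + 5 = 17.
No cover costs less than 17.

17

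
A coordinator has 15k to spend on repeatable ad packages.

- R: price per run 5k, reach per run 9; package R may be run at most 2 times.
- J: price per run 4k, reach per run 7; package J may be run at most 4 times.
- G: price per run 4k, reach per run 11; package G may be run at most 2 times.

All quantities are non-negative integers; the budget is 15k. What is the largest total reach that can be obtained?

31

Take 1×R and 2×G: price 13 ≤ 15, reach 1·9 + 2·11 = 31.
G has the best ratio (11/4) and is taken to its limit of 2; remaining capacity is filled optimally with the others.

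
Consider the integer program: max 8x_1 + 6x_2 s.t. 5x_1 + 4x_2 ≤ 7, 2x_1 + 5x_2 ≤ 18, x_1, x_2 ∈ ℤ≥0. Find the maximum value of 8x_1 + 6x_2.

8

(x_1,x_2)=(1,0): 5·1+4·0=5≤7, 2·1+5·0=2≤18, objective 8.
(x_1,x_2)=(0,1): 5·0+4·1=4≤7, 2·0+5·1=5≤18, objective 6.
(x_1,x_2)=(0,0): 5·0+4·0=0≤7, 2·0+5·0=0≤18, objective 0.
The best lattice point is (1,0), giving 8.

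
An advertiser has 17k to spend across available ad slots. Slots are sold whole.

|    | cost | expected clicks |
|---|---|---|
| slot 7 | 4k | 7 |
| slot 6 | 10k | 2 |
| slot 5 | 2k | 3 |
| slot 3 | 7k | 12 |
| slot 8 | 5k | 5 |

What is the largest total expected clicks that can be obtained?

24

Allowing fractional choices, the relaxed optimum would be about 26.0, but ad slots are indivisible.
slot 5 + slot 3 + slot 8: cost 2 + 7 + 5 = 14 ≤ 17, expected clicks 3 + 12 + 5 = 20.
slot 7 + slot 5 + slot 3: cost 4 + 2 + 7 = 13 ≤ 17, expected clicks 7 + 3 + 12 = 22.
slot 7 + slot 3 + slot 8: cost 4 + 7 + 5 = 16 ≤ 17, expected clicks 7 + 12 + 5 = 24.
Best is slot 7, slot 3, and slot 8 with total expected clicks 24.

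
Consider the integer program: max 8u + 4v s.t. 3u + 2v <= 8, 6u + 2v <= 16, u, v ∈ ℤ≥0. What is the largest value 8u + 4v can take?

20

The continuous relaxation peaks at (2.67, 0) with value 21.33; rounding to a feasible lattice point costs some objective.
(u,v)=(2,1): 3·2+2·1=8≤8, 6·2+2·1=14≤16, objective 20.
(u,v)=(1,2): 3·1+2·2=7≤8, 6·1+2·2=10≤16, objective 16.
(u,v)=(2,0): 3·2+2·0=6≤8, 6·2+2·0=12≤16, objective 16.
No feasible integer point exceeds 20.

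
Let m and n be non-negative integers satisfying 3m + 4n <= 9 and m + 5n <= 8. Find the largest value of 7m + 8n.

21

(m,n)=(3,0): 3·3+4·0=9≤9, 1·3+5·0=3≤8, objective 21.
(m,n)=(2,0): 3·2+4·0=6≤9, 1·2+5·0=2≤8, objective 14.
Maximum is 21 at (m,n)=(3,0).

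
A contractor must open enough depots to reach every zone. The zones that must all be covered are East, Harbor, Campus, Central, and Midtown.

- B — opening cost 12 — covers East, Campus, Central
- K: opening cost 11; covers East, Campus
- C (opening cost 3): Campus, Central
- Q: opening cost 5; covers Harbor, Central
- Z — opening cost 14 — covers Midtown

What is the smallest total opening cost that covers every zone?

30

Choose K, Q, and Z: together they cover East, Harbor, Campus, Central, Midtown — every zone.
Total opening cost: 11 + 5 + 14 = 30.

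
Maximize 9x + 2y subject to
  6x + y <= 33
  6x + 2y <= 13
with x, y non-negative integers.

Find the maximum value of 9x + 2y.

Relaxing integrality, the LP optimum is 19.50 at (x,y) = (2.17, 0), which is not an integer point.
(x,y)=(2,0) is feasible, giving 18.
(x,y)=(1,1) is feasible, giving 11.
(x,y)=(1,0) is feasible, giving 9.
The best lattice point is (2,0), giving 18.

18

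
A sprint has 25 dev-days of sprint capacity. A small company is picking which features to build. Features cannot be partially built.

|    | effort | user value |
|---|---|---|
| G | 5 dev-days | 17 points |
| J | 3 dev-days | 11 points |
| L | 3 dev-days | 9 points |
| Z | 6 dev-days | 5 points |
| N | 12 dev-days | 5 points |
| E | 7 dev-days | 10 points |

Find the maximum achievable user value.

52

Take G, J, L, Z, and E: effort 5 + 3 + 3 + 6 + 7 = 24 ≤ 25, user value 17 + 11 + 9 + 5 + 10 = 52.
No other feasible combination does better.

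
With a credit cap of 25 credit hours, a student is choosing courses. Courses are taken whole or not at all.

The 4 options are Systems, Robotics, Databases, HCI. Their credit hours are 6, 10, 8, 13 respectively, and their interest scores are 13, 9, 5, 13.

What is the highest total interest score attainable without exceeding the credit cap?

27

Systems + HCI: credit hours 6 + 13 = 19 ≤ 25, interest score 13 + 13 = 26.
Systems + Robotics + Databases: credit hours 6 + 10 + 8 = 24 ≤ 25, interest score 13 + 9 + 5 = 27.
Best is Systems, Robotics, and Databases with total interest score 27.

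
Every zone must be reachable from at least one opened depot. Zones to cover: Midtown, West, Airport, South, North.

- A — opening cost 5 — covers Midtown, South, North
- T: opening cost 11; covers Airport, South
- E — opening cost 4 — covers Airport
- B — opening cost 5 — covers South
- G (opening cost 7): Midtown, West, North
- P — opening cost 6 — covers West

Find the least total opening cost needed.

15

Choose A, E, and P: together they cover Midtown, West, Airport, South, North — every zone.
Total opening cost: 5 + 4 + 6 = 15.
No cover costs less than 15.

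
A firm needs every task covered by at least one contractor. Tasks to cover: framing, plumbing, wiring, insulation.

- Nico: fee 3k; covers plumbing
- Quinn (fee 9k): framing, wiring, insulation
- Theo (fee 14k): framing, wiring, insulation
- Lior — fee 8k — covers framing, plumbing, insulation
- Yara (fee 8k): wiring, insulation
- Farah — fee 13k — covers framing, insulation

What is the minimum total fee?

This is a weighted set-cover instance.
The greedy cost-per-new-task heuristic would pick Lior and Yara for 16, but a cheaper cover exists.
Choose Nico and Quinn: together they cover framing, plumbing, wiring, insulation — every task.
Total fee: 3 + 9 = 12.
No cover costs less than 12.

12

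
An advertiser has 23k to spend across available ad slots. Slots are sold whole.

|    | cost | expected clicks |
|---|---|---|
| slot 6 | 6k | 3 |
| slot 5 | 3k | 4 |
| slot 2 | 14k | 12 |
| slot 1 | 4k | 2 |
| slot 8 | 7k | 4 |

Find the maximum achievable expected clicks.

Take slot 6, slot 5, and slot 2: cost 6 + 3 + 14 = 23 ≤ 23, expected clicks 3 + 4 + 12 = 19.
No other feasible combination does better.

19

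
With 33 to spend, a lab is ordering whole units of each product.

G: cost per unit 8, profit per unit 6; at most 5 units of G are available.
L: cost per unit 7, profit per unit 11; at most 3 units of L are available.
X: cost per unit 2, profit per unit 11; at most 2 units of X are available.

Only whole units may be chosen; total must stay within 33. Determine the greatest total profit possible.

X has the best ratio (11/2); taking only X gives at most 2×11 = 22 (stopped by the supply cap of 2).
Mixing does better — 1×G, 3×L, and 2×X: cost 33 ≤ 33, profit 1·6 + 3·11 + 2·11 = 61.

61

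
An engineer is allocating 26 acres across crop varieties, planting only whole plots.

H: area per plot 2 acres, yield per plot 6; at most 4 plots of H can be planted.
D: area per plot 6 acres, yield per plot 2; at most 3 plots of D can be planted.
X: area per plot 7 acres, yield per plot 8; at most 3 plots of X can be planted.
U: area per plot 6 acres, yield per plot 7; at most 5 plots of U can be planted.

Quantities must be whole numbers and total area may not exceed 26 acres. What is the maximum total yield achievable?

45

H has the best ratio (6/2); taking only H gives at most 4×6 = 24 (stopped by the supply cap of 4).
Mixing does better — 4×H and 3×U: area 26 ≤ 26, yield 4·6 + 3·7 = 45.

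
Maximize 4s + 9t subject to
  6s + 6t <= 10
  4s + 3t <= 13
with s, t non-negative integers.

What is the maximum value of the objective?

9

Relaxing integrality, the LP optimum is 15.00 at (s,t) = (0, 1.67), which is not an integer point.
(s,t)=(0,1): 6·0+6·1=6≤10, 4·0+3·1=3≤13, objective 9.
(s,t)=(1,0): 6·1+6·0=6≤10, 4·1+3·0=4≤13, objective 4.
(s,t)=(0,0): 6·0+6·0=0≤10, 4·0+3·0=0≤13, objective 0.
No feasible integer point exceeds 9.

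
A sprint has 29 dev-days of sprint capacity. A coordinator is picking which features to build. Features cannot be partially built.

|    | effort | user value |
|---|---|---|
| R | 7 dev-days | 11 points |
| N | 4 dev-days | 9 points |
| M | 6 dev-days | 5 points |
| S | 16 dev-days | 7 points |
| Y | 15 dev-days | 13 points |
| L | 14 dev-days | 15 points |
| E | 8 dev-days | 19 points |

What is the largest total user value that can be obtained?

45

Allowing fractional choices, the relaxed optimum would be about 49.7, but features are indivisible.
R + N + M + E: effort 7 + 4 + 6 + 8 = 25 ≤ 29, user value 11 + 9 + 5 + 19 = 44.
R + L + E: effort 7 + 14 + 8 = 29 ≤ 29, user value 11 + 15 + 19 = 45.
N + L + E: effort 4 + 14 + 8 = 26 ≤ 29, user value 9 + 15 + 19 = 43.
Best is R, L, and E with total user value 45.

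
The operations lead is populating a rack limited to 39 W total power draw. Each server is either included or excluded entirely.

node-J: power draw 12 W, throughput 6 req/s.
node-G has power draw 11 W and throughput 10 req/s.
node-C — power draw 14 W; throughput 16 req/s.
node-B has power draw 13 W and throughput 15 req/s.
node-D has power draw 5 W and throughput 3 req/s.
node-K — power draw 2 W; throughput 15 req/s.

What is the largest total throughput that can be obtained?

Take node-C, node-B, node-D, and node-K: power draw 14 + 13 + 5 + 2 = 34 ≤ 39, throughput 16 + 15 + 3 + 15 = 49.
No other feasible combination does better.

49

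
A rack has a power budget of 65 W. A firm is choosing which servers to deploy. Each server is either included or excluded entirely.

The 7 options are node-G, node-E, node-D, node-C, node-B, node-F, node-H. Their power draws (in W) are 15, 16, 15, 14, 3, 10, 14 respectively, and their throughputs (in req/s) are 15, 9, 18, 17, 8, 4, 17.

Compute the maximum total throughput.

75

Take node-G, node-D, node-C, node-B, and node-H: power draw 15 + 15 + 14 + 3 + 14 = 61 ≤ 65, throughput 15 + 18 + 17 + 8 + 17 = 75.
No other feasible combination does better.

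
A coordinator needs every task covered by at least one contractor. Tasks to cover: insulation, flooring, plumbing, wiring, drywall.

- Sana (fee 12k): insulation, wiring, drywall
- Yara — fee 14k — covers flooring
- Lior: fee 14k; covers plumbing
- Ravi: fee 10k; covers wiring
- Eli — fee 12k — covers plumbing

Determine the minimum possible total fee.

Choose Sana, Yara, and Eli: together they cover insulation, flooring, plumbing, wiring, drywall — every task.
Total fee: 12 + 14 + 12 = 38.

38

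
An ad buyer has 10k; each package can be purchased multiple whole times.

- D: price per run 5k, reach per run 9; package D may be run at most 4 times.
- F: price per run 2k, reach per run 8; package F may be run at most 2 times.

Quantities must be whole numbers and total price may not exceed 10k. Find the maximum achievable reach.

F has the best ratio (8/2); taking only F gives at most 2×8 = 16 (stopped by the supply cap of 2).
Mixing does better — 1×D and 2×F: price 9 ≤ 10, reach 1·9 + 2·8 = 25.

25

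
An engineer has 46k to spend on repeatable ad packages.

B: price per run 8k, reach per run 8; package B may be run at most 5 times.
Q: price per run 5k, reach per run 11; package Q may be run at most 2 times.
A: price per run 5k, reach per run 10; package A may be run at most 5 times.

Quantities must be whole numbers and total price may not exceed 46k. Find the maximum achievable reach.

This is a bounded integer knapsack.
Q has the best ratio (11/5); taking only Q gives at most 2×11 = 22 (stopped by the supply cap of 2).
Mixing does better — 1×B, 2×Q, and 5×A: price 43 ≤ 46, reach 1·8 + 2·11 + 5·10 = 80.

80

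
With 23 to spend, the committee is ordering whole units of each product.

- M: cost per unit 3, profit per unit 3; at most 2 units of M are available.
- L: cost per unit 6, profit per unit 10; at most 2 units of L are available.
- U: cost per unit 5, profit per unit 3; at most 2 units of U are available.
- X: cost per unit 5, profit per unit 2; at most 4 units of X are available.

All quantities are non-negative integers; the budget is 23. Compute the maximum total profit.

29

L has the best ratio (10/6); taking only L gives at most 2×10 = 20 (stopped by the supply cap of 2).
Mixing does better — 2×M, 2×L, and 1×U: cost 23 ≤ 23, profit 2·3 + 2·10 + 1·3 = 29.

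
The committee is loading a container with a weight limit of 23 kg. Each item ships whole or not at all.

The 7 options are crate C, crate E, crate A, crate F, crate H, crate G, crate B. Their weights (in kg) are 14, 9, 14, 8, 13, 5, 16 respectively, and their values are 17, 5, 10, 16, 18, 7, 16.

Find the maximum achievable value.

Take crate F and crate H: weight 8 + 13 = 21 ≤ 23, value 16 + 18 = 34.
No other feasible combination does better.

34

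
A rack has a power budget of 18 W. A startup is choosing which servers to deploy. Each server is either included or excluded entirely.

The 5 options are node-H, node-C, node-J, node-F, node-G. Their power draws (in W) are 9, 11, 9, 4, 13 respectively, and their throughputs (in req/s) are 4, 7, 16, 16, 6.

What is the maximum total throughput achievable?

32

Allowing fractional choices, the relaxed optimum would be about 35.2, but servers are indivisible.
node-C + node-F: power draw 11 + 4 = 15 ≤ 18, throughput 7 + 16 = 23.
node-F + node-G: power draw 4 + 13 = 17 ≤ 18, throughput 16 + 6 = 22.
node-J + node-F: power draw 9 + 4 = 13 ≤ 18, throughput 16 + 16 = 32.
Best is node-J and node-F with total throughput 32.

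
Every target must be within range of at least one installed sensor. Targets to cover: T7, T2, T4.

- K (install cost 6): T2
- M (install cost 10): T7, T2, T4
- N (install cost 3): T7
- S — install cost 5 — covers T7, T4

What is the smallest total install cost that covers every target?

10

This is a weighted set-cover instance.
M alone covers T7, T2, T4 — every target.
Total install cost: 10.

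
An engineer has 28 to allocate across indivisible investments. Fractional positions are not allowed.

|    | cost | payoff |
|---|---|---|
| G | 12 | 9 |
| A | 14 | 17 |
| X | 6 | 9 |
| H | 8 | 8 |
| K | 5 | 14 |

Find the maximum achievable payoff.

40

Allowing fractional choices, the relaxed optimum would be about 43.0, but investments are indivisible.
A + X + K: cost 14 + 6 + 5 = 25 ≤ 28, payoff 17 + 9 + 14 = 40.
A + H + K: cost 14 + 8 + 5 = 27 ≤ 28, payoff 17 + 8 + 14 = 39.
Best is A, X, and K with total payoff 40.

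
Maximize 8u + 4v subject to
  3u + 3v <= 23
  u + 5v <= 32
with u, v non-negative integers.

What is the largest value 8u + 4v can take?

56

The continuous relaxation peaks at (7.67, 0) with value 61.33; rounding to a feasible lattice point costs some objective.
(u,v)=(7,0) is feasible, giving 56.
(u,v)=(6,1) is feasible, giving 52.
(u,v)=(6,0) is feasible, giving 48.
The best lattice point is (7,0), giving 56.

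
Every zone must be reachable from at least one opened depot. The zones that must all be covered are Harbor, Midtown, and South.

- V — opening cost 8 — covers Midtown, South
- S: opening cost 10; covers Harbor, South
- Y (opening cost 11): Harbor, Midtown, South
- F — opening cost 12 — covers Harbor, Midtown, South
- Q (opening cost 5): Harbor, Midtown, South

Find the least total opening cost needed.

5

Q alone covers Harbor, Midtown, South — every zone.
Total opening cost: 5.
No cover costs less than 5.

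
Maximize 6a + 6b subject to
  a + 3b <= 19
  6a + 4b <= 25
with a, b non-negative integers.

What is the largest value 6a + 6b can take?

The continuous relaxation peaks at (0, 6.25) with value 37.50; rounding to a feasible lattice point costs some objective.
(a,b)=(0,6): 1·0+3·6=18≤19, 6·0+4·6=24≤25, objective 36.
(a,b)=(0,5): 1·0+3·5=15≤19, 6·0+4·5=20≤25, objective 30.
The best lattice point is (0,6), giving 36.

36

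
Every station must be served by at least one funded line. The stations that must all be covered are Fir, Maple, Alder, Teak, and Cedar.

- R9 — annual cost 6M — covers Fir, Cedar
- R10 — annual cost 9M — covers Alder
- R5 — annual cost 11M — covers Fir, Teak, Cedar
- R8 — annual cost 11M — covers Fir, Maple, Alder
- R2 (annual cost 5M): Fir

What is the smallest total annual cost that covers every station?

The greedy cost-per-new-station heuristic would pick R9, R8, and R5 for 28, but a cheaper cover exists.
Choose R5 and R8: together they cover Fir, Maple, Alder, Teak, Cedar — every station.
Total annual cost: 11 + 11 = 22.
No cover costs less than 22.

22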